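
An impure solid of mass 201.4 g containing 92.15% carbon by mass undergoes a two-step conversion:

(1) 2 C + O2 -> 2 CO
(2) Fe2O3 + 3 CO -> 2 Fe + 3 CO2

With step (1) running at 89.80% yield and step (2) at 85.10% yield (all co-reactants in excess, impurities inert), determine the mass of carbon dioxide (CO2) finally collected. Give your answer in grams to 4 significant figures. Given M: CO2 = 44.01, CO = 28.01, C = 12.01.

519.7 g

Pure C = 201.4 × 0.9215 = 185.59 g.
n(C) = 185.59 / 12.01 = 15.453 mol.
Step 1 (C:CO = 2:2): theoretical n(CO) = 15.453 mol; at 89.80% yield, n(CO) = 13.877 mol.
Step 2 (CO:CO2 = 3:3): theoretical n(CO2) = 13.877 mol, so theoretical mass = 13.877 × 44.01 = 610.72 g.
At 85.10% yield, actual mass of CO2 = 610.72 × 0.8510 = 519.72 g.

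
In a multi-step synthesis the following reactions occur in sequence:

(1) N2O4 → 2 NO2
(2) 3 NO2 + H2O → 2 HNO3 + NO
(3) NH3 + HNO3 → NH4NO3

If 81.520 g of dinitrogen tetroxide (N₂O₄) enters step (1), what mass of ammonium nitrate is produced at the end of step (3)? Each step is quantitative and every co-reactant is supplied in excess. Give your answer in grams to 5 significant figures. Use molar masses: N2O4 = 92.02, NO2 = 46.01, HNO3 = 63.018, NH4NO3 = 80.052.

94.557 g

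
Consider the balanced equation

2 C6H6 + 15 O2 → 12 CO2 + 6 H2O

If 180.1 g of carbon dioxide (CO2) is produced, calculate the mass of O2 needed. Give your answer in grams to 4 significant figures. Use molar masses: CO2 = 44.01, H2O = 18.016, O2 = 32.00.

163.7 g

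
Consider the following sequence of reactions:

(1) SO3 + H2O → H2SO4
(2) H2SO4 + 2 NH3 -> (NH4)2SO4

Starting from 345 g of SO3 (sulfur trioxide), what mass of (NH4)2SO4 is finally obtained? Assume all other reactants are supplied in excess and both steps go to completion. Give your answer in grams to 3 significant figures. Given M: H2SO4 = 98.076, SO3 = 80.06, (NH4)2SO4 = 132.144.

n(SO3) = 345.0 / 80.06 = 4.309 mol.
Step 1 gives a 1:1 ratio of SO3 to H2SO4, so n(H2SO4) = 4.309 mol.
In step 2 the H2SO4:(NH4)2SO4 ratio is 1:1, so n((NH4)2SO4) = 4.309 mol.
Mass of (NH4)2SO4 = 4.309 × 132.144 = 569.4 g.

569 g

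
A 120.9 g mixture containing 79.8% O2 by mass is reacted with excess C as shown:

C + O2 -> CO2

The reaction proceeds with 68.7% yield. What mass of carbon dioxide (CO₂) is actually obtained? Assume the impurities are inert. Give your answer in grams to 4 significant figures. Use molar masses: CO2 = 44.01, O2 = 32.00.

Pure O2 available = 120.9 g × 0.798 = 96.478 g.
n(O2) = 96.478 g / 32.00 g/mol = 3.0149 mol.
From the equation the O2:CO2 mole ratio is 1:1, so n(CO2) = 3.0149 × 1/1 = 3.0149 mol.
Mass of CO2 = 3.0149 mol × 44.01 g/mol = 132.69 g.
Actual mass collected = 132.69 g × 0.687 = 91.156 g.

91.16 g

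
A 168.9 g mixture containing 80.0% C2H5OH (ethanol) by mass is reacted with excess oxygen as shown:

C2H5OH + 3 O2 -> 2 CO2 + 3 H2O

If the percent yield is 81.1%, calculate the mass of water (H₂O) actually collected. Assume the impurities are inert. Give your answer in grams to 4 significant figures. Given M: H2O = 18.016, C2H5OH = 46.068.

128.6 g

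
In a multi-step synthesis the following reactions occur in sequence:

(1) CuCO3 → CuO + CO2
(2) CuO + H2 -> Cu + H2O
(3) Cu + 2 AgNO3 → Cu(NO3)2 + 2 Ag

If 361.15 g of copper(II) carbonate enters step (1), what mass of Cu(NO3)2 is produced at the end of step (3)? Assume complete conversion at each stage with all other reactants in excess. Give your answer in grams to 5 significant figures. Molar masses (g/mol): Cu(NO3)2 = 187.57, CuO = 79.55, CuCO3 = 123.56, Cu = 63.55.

n(CuCO3) = 361.15 / 123.56 = 2.92287 mol.
Reaction (1): CuCO3→CuO ratio 1:1 ⇒ n(CuO) = 2.92287 mol.
Reaction (2): CuO→Cu ratio 1:1 ⇒ n(Cu) = 2.92287 mol.
Reaction (3): Cu→Cu(NO3)2 ratio 1:1 ⇒ n(Cu(NO3)2) = 2.92287 mol.
Mass of Cu(NO3)2 = 2.92287 × 187.57 = 548.243 g.

548.24 g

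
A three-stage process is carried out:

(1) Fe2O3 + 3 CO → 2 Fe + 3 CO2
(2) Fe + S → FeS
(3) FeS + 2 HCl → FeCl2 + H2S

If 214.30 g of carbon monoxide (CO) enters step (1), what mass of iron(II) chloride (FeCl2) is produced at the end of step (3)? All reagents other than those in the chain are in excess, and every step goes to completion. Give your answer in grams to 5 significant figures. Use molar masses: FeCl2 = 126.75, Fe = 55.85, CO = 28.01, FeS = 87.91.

646.50 g

n(CO) = 214.30 / 28.01 = 7.65084 mol.
Reaction (1): CO→Fe ratio 3:2 ⇒ n(Fe) = 5.10056 mol.
Reaction (2): Fe→FeS ratio 1:1 ⇒ n(FeS) = 5.10056 mol.
Reaction (3): FeS→FeCl2 ratio 1:1 ⇒ n(FeCl2) = 5.10056 mol.
Mass of FeCl2 = 5.10056 × 126.75 = 646.496 g.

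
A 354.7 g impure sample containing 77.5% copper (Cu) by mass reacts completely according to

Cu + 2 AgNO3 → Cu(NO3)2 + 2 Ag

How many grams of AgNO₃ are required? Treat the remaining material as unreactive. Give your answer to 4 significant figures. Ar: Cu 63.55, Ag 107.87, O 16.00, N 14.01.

Mass of pure Cu = 354.7 g × 0.775 = 274.89 g.
M(Cu) = 63.55 g/mol.
M(AgNO3) = 107.87 + 14.01 + 3(16.00) = 169.88 g/mol.
n(Cu) = 274.89 g / 63.55 g/mol = 4.3256 mol.
From the equation the Cu:AgNO3 mole ratio is 1:2, so n(AgNO3) = 4.3256 × 2/1 = 8.6512 mol.
Mass of AgNO3 = 8.6512 mol × 169.88 g/mol = 1469.7 g.

1470 g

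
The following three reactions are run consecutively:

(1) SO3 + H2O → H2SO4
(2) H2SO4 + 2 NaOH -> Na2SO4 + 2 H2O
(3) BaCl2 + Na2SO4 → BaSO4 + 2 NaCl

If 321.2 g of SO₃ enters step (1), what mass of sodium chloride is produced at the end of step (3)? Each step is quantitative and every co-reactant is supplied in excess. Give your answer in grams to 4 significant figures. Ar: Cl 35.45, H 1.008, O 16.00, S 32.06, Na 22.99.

M(SO3) = 32.06 + 3(16.00) = 80.06 g/mol.
M(NaCl) = 22.99 + 35.45 = 58.44 g/mol.
n(SO3) = 321.2 / 80.06 = 4.0120 mol.
Reaction (1): SO3→H2SO4 ratio 1:1 ⇒ n(H2SO4) = 4.0120 mol.
Reaction (2): H2SO4→Na2SO4 ratio 1:1 ⇒ n(Na2SO4) = 4.0120 mol.
Reaction (3): Na2SO4→NaCl ratio 1:2 ⇒ n(NaCl) = 8.0240 mol.
Mass of NaCl = 8.0240 × 58.44 = 468.92 g.

468.9 g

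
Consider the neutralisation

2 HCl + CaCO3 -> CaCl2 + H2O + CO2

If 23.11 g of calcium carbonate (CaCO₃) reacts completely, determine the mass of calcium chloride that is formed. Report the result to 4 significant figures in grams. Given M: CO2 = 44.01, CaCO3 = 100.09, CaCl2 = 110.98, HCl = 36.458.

25.62 g

n(CaCO3) = 23.110 g / 100.09 g/mol = 0.23089 mol.
From the equation the CaCO3:CaCl2 mole ratio is 1:1, so n(CaCl2) = 0.23089 × 1/1 = 0.23089 mol.
Mass of CaCl2 = 0.23089 mol × 110.98 g/mol = 25.624 g.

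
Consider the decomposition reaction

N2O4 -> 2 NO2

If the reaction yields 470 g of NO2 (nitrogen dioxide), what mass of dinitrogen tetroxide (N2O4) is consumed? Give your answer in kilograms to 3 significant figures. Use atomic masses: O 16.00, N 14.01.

0.470 kg

M(NO2) = 14.01 + 2(16.00) = 46.01 g/mol.
M(N2O4) = 2(14.01) + 4(16.00) = 92.02 g/mol.
n(NO2) = 470.0 g / 46.01 g/mol = 10.22 mol.
From the equation the NO2:N2O4 mole ratio is 2:1, so n(N2O4) = 10.22 × 1/2 = 5.108 mol.
Mass of N2O4 = 5.108 mol × 92.02 g/mol = 470.0 g.
Converting to kg: 470.0 g = 0.470 kg.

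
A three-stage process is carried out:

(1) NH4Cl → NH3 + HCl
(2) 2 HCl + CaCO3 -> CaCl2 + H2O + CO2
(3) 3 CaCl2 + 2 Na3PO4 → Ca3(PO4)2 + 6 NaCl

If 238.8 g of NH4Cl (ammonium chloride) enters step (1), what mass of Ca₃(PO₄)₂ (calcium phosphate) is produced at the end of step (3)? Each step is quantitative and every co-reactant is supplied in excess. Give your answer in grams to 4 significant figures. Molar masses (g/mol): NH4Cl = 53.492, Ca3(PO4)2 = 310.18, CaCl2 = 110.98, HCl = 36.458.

230.8 g

n(NH4Cl) = 238.8 / 53.492 = 4.4642 mol.
Reaction (1): NH4Cl→HCl ratio 1:1 ⇒ n(HCl) = 4.4642 mol.
Reaction (2): HCl→CaCl2 ratio 2:1 ⇒ n(CaCl2) = 2.2321 mol.
Reaction (3): CaCl2→Ca3(PO4)2 ratio 3:1 ⇒ n(Ca3(PO4)2) = 0.74404 mol.
Mass of Ca3(PO4)2 = 0.74404 × 310.18 = 230.79 g.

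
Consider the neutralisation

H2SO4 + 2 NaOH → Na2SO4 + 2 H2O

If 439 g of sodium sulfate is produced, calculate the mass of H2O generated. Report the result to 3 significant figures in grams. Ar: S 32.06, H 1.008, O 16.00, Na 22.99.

M(Na2SO4) = 2(22.99) + 32.06 + 4(16.00) = 142.04 g/mol.
M(H2O) = 2(1.008) + 16.00 = 18.016 g/mol.
n(Na2SO4) = 439.0 g / 142.04 g/mol = 3.091 mol.
From the equation the Na2SO4:H2O mole ratio is 1:2, so n(H2O) = 3.091 × 2/1 = 6.181 mol.
Mass of H2O = 6.181 mol × 18.016 g/mol = 111.4 g.

111 g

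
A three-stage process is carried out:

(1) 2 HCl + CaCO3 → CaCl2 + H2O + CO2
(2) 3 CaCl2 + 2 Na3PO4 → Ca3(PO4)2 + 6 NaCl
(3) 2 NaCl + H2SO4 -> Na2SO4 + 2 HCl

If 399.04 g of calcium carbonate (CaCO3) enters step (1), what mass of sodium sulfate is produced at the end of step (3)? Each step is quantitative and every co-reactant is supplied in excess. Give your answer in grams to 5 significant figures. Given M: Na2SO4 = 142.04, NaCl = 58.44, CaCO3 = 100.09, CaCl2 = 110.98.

566.29 g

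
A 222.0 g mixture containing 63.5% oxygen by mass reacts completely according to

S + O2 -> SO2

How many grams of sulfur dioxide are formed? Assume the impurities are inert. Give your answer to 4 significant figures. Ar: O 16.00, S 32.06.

Mass of pure O2 = 222.0 g × 0.635 = 140.97 g.
M(O2) = 2(16.00) = 32.00 g/mol.
M(SO2) = 32.06 + 2(16.00) = 64.06 g/mol.
n(O2) = 140.97 g / 32.00 g/mol = 4.4053 mol.
From the equation the O2:SO2 mole ratio is 1:1, so n(SO2) = 4.4053 × 1/1 = 4.4053 mol.
Mass of SO2 = 4.4053 mol × 64.06 g/mol = 282.20 g.

282.2 g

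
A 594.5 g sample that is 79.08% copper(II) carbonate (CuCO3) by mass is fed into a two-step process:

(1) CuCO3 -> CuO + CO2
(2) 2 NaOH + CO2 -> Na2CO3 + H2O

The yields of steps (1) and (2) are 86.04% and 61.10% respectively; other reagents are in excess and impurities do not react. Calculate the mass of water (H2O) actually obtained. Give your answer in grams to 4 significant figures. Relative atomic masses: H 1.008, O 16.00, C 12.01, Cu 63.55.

36.04 g

Pure CuCO3 = 594.5 × 0.7908 = 470.13 g.
M(CuCO3) = 63.55 + 12.01 + 3(16.00) = 123.56 g/mol.
M(H2O) = 2(1.008) + 16.00 = 18.016 g/mol.
n(CuCO3) = 470.13 / 123.56 = 3.8049 mol.
Step 1 (CuCO3:CO2 = 1:1): theoretical n(CO2) = 3.8049 mol; at 86.04% yield, n(CO2) = 3.2737 mol.
Step 2 (CO2:H2O = 1:1): theoretical n(H2O) = 3.2737 mol, so theoretical mass = 3.2737 × 18.016 = 58.979 g.
At 61.10% yield, actual mass of H2O = 58.979 × 0.6110 = 36.036 g.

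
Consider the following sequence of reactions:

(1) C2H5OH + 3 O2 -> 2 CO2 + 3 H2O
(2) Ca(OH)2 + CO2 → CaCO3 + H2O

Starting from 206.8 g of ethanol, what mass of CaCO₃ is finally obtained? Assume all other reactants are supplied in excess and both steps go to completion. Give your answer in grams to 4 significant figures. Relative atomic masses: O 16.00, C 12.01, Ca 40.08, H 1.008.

M(C2H5OH) = 2(12.01) + 6(1.008) + 16.00 = 46.068 g/mol.
M(CaCO3) = 40.08 + 12.01 + 3(16.00) = 100.09 g/mol.
n(C2H5OH) = 206.80 / 46.068 = 4.4890 mol.
Step 1 gives a 1:2 ratio of C2H5OH to CO2, so n(CO2) = 8.9780 mol.
In step 2 the CO2:CaCO3 ratio is 1:1, so n(CaCO3) = 8.9780 mol.
Mass of CaCO3 = 8.9780 × 100.09 = 898.61 g.

898.6 g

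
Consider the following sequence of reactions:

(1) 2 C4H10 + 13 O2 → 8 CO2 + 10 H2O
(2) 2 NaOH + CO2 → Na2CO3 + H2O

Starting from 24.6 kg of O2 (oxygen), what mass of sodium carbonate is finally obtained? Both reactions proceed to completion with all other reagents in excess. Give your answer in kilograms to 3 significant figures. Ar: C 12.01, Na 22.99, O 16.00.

M(O2) = 2(16.00) = 32.00 g/mol.
M(Na2CO3) = 2(22.99) + 12.01 + 3(16.00) = 105.99 g/mol.
24.6 kg = 24600 g.
n(O2) = 24600 / 32.00 = 768.8 mol.
Step 1 gives a 13:8 ratio of O2 to CO2, so n(CO2) = 473.1 mol.
In step 2 the CO2:Na2CO3 ratio is 1:1, so n(Na2CO3) = 473.1 mol.
Mass of Na2CO3 = 473.1 × 105.99 = 50140 g = 50.1 kg.

50.1 kg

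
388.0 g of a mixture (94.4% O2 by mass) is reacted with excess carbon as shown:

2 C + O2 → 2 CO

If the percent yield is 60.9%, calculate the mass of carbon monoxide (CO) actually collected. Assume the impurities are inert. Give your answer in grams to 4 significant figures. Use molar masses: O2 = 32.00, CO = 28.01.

390.5 g

Pure O2 available = 388.0 g × 0.944 = 366.27 g.
n(O2) = 366.27 g / 32.00 g/mol = 11.446 mol.
From the equation the O2:CO mole ratio is 1:2, so n(CO) = 11.446 × 2/1 = 22.892 mol.
Mass of CO = 22.892 mol × 28.01 g/mol = 641.20 g.
Actual mass collected = 641.20 g × 0.609 = 390.49 g.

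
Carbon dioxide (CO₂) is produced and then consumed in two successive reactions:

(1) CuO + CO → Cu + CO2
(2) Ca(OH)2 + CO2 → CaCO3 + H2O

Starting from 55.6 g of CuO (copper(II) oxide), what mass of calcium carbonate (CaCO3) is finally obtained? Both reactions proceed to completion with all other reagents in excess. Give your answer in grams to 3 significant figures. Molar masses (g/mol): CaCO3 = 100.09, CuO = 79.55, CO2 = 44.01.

n(CuO) = 55.60 / 79.55 = 0.6989 mol.
Step 1 gives a 1:1 ratio of CuO to CO2, so n(CO2) = 0.6989 mol.
In step 2 the CO2:CaCO3 ratio is 1:1, so n(CaCO3) = 0.6989 mol.
Mass of CaCO3 = 0.6989 × 100.09 = 69.96 g.

70.0 g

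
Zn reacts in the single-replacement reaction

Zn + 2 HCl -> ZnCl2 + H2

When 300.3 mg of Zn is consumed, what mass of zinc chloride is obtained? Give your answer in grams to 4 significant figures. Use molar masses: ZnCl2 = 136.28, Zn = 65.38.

Convert: 300.3 mg = 0.30030 g.
n(Zn) = 0.30030 g / 65.38 g/mol = 0.0045931 mol.
From the equation the Zn:ZnCl2 mole ratio is 1:1, so n(ZnCl2) = 0.0045931 × 1/1 = 0.0045931 mol.
Mass of ZnCl2 = 0.0045931 mol × 136.28 g/mol = 0.62595 g.

0.6260 g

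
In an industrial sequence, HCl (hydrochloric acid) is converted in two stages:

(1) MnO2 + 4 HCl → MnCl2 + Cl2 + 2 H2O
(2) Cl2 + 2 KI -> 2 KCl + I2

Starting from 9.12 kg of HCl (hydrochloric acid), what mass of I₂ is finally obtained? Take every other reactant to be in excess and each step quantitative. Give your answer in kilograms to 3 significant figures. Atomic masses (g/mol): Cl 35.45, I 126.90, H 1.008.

15.9 kg

M(HCl) = 1.008 + 35.45 = 36.458 g/mol.
M(I2) = 2(126.90) = 253.80 g/mol.
9.12 kg = 9120 g.
n(HCl) = 9120 / 36.458 = 250.2 mol.
Step 1 gives a 4:1 ratio of HCl to Cl2, so n(Cl2) = 62.54 mol.
In step 2 the Cl2:I2 ratio is 1:1, so n(I2) = 62.54 mol.
Mass of I2 = 62.54 × 253.80 = 15870 g = 15.9 kg.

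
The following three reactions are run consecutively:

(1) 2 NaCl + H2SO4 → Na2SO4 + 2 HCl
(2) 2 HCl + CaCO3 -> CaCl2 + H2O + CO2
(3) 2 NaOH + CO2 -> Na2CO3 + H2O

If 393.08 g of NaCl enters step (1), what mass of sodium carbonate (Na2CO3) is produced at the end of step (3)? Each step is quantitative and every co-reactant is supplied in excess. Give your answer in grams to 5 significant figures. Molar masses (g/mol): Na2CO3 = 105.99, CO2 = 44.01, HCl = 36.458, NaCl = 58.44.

n(NaCl) = 393.08 / 58.44 = 6.72621 mol.
Reaction (1): NaCl→HCl ratio 2:2 ⇒ n(HCl) = 6.72621 mol.
Reaction (2): HCl→CO2 ratio 2:1 ⇒ n(CO2) = 3.36311 mol.
Reaction (3): CO2→Na2CO3 ratio 1:1 ⇒ n(Na2CO3) = 3.36311 mol.
Mass of Na2CO3 = 3.36311 × 105.99 = 356.456 g.

356.46 g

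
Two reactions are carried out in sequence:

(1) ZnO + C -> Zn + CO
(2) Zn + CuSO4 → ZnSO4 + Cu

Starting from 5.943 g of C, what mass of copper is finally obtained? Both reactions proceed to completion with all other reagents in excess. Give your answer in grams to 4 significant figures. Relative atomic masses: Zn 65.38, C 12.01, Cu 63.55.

M(C) = 12.01 g/mol.
M(Cu) = 63.55 g/mol.
n(C) = 5.9430 / 12.01 = 0.49484 mol.
Step 1 gives a 1:1 ratio of C to Zn, so n(Zn) = 0.49484 mol.
In step 2 the Zn:Cu ratio is 1:1, so n(Cu) = 0.49484 mol.
Mass of Cu = 0.49484 × 63.55 = 31.447 g.

31.45 g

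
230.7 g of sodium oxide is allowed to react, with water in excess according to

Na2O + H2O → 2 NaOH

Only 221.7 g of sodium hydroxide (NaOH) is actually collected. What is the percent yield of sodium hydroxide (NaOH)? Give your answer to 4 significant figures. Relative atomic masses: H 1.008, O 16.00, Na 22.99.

M(Na2O) = 2(22.99) + 16.00 = 61.98 g/mol.
M(NaOH) = 22.99 + 16.00 + 1.008 = 39.998 g/mol.
n(Na2O) = 230.70 g / 61.98 g/mol = 3.7222 mol.
From the equation the Na2O:NaOH mole ratio is 1:2, so n(NaOH) = 3.7222 × 2/1 = 7.4443 mol.
Mass of NaOH = 7.4443 mol × 39.998 g/mol = 297.76 g.
This is the theoretical yield. Percent yield = 221.7 g / 297.76 g × 100% = 74.456%.

74.46 %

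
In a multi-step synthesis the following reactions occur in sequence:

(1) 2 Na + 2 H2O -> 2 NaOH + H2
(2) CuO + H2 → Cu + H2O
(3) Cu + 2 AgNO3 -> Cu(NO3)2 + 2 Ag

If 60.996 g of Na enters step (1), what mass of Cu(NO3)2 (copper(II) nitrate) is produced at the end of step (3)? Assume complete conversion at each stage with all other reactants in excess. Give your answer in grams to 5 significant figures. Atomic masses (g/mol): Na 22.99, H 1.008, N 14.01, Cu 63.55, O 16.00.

248.83 g

M(Na) = 22.99 g/mol.
M(Cu(NO3)2) = 63.55 + 2(14.01) + 6(16.00) = 187.57 g/mol.
n(Na) = 60.996 / 22.99 = 2.65315 mol.
Reaction (1): Na→H2 ratio 2:1 ⇒ n(H2) = 1.32658 mol.
Reaction (2): H2→Cu ratio 1:1 ⇒ n(Cu) = 1.32658 mol.
Reaction (3): Cu→Cu(NO3)2 ratio 1:1 ⇒ n(Cu(NO3)2) = 1.32658 mol.
Mass of Cu(NO3)2 = 1.32658 × 187.57 = 248.826 g.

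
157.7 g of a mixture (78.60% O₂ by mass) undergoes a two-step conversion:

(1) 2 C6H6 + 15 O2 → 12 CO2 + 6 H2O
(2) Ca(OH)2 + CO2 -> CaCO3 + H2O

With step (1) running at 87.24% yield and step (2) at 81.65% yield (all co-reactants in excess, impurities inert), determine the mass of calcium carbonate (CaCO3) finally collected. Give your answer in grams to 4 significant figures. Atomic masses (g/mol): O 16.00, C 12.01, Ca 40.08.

220.9 g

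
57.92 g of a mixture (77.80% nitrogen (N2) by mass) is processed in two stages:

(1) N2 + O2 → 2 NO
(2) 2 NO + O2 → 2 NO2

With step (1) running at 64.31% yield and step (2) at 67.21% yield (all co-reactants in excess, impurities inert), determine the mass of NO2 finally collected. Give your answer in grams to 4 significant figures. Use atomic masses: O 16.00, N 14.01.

63.96 g

Pure N2 = 57.92 × 0.7780 = 45.062 g.
M(N2) = 2(14.01) = 28.02 g/mol.
M(NO2) = 14.01 + 2(16.00) = 46.01 g/mol.
n(N2) = 45.062 / 28.02 = 1.6082 mol.
Step 1 (N2:NO = 1:2): theoretical n(NO) = 3.2164 mol; at 64.31% yield, n(NO) = 2.0685 mol.
Step 2 (NO:NO2 = 2:2): theoretical n(NO2) = 2.0685 mol, so theoretical mass = 2.0685 × 46.01 = 95.170 g.
At 67.21% yield, actual mass of NO2 = 95.170 × 0.6721 = 63.964 g.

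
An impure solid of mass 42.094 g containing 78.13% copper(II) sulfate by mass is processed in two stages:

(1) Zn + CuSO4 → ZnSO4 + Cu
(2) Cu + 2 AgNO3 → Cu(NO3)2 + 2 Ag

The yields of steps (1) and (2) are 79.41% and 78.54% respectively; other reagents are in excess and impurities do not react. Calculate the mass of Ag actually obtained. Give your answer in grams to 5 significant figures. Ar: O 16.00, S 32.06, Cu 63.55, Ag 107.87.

27.725 g

Pure CuSO4 = 42.094 × 0.7813 = 32.8880 g.
M(CuSO4) = 63.55 + 32.06 + 4(16.00) = 159.61 g/mol.
M(Ag) = 107.87 g/mol.
n(CuSO4) = 32.8880 / 159.61 = 0.206053 mol.
Step 1 (CuSO4:Cu = 1:1): theoretical n(Cu) = 0.206053 mol; at 79.41% yield, n(Cu) = 0.163626 mol.
Step 2 (Cu:Ag = 1:2): theoretical n(Ag) = 0.327253 mol, so theoretical mass = 0.327253 × 107.87 = 35.3007 g.
At 78.54% yield, actual mass of Ag = 35.3007 × 0.7854 = 27.7252 g.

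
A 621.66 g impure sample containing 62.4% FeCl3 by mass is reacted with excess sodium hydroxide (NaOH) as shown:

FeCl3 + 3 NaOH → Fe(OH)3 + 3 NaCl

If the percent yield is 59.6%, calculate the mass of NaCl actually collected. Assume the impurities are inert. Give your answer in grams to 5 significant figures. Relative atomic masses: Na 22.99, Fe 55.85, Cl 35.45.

Pure FeCl3 available = 621.66 g × 0.624 = 387.916 g.
M(FeCl3) = 55.85 + 3(35.45) = 162.20 g/mol.
M(NaCl) = 22.99 + 35.45 = 58.44 g/mol.
n(FeCl3) = 387.916 g / 162.20 g/mol = 2.39159 mol.
From the equation the FeCl3:NaCl mole ratio is 1:3, so n(NaCl) = 2.39159 × 3/1 = 7.17477 mol.
Mass of NaCl = 7.17477 mol × 58.44 g/mol = 419.293 g.
Actual mass collected = 419.293 g × 0.596 = 249.899 g.

249.90 g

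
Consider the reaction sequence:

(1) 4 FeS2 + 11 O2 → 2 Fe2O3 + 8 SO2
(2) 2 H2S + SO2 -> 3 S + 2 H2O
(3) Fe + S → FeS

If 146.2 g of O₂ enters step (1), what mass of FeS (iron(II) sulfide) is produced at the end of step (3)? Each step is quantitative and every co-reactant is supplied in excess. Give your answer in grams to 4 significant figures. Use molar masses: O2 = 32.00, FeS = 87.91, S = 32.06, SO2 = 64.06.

n(O2) = 146.2 / 32.00 = 4.5687 mol.
Reaction (1): O2→SO2 ratio 11:8 ⇒ n(SO2) = 3.3227 mol.
Reaction (2): SO2→S ratio 1:3 ⇒ n(S) = 9.9682 mol.
Reaction (3): S→FeS ratio 1:1 ⇒ n(FeS) = 9.9682 mol.
Mass of FeS = 9.9682 × 87.91 = 876.30 g.

876.3 g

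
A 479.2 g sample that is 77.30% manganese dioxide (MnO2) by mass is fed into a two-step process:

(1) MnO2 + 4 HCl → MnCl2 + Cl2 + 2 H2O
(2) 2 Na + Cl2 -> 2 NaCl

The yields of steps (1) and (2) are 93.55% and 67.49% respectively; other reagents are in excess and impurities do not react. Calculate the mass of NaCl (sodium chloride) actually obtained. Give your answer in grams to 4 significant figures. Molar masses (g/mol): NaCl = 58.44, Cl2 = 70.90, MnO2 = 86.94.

314.4 g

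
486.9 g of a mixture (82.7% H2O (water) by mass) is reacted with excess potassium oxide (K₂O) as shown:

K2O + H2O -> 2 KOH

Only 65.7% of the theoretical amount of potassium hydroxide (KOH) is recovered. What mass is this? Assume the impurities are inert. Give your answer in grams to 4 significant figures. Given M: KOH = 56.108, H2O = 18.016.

Pure H2O available = 486.9 g × 0.827 = 402.67 g.
n(H2O) = 402.67 g / 18.016 g/mol = 22.350 mol.
From the equation the H2O:KOH mole ratio is 1:2, so n(KOH) = 22.350 × 2/1 = 44.701 mol.
Mass of KOH = 44.701 mol × 56.108 g/mol = 2508.1 g.
Actual mass collected = 2508.1 g × 0.657 = 1647.8 g.

1648 g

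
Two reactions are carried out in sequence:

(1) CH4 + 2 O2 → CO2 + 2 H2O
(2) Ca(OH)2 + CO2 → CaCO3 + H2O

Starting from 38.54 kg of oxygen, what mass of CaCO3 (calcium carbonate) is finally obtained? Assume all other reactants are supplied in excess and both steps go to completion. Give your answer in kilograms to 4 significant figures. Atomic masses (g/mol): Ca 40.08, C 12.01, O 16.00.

M(O2) = 2(16.00) = 32.00 g/mol.
M(CaCO3) = 40.08 + 12.01 + 3(16.00) = 100.09 g/mol.
38.54 kg = 38540 g.
n(O2) = 38540 / 32.00 = 1204.4 mol.
Step 1 gives a 2:1 ratio of O2 to CO2, so n(CO2) = 602.19 mol.
In step 2 the CO2:CaCO3 ratio is 1:1, so n(CaCO3) = 602.19 mol.
Mass of CaCO3 = 602.19 × 100.09 = 60273 g = 60.27 kg.

60.27 kg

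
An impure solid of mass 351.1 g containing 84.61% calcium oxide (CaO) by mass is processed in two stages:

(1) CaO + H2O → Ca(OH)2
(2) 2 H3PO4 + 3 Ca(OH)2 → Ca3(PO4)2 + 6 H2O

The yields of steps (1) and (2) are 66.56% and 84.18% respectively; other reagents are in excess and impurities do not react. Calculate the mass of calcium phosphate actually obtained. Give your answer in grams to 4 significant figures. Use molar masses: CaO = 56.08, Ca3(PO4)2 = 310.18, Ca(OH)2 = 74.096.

306.9 g

Pure CaO = 351.1 × 0.8461 = 297.07 g.
n(CaO) = 297.07 / 56.08 = 5.2972 mol.
Step 1 (CaO:Ca(OH)2 = 1:1): theoretical n(Ca(OH)2) = 5.2972 mol; at 66.56% yield, n(Ca(OH)2) = 3.5258 mol.
Step 2 (Ca(OH)2:Ca3(PO4)2 = 3:1): theoretical n(Ca3(PO4)2) = 1.1753 mol, so theoretical mass = 1.1753 × 310.18 = 364.54 g.
At 84.18% yield, actual mass of Ca3(PO4)2 = 364.54 × 0.8418 = 306.87 g.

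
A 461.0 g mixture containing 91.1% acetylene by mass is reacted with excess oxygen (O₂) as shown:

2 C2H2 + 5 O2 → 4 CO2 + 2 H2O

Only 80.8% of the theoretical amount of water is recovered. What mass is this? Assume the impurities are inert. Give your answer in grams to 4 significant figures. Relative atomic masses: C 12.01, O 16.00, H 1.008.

234.8 g

Pure C2H2 available = 461.0 g × 0.911 = 419.97 g.
M(C2H2) = 2(12.01) + 2(1.008) = 26.036 g/mol.
M(H2O) = 2(1.008) + 16.00 = 18.016 g/mol.
n(C2H2) = 419.97 g / 26.036 g/mol = 16.130 mol.
From the equation the C2H2:H2O mole ratio is 2:2, so n(H2O) = 16.130 × 2/2 = 16.130 mol.
Mass of H2O = 16.130 mol × 18.016 g/mol = 290.61 g.
Actual mass collected = 290.61 g × 0.808 = 234.81 g.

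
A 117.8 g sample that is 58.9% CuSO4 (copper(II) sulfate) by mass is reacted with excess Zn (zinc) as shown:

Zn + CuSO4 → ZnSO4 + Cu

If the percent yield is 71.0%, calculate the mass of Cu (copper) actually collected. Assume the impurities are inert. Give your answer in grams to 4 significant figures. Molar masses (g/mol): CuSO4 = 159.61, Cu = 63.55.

19.61 g

Pure CuSO4 available = 117.8 g × 0.589 = 69.384 g.
n(CuSO4) = 69.384 g / 159.61 g/mol = 0.43471 mol.
From the equation the CuSO4:Cu mole ratio is 1:1, so n(Cu) = 0.43471 × 1/1 = 0.43471 mol.
Mass of Cu = 0.43471 mol × 63.55 g/mol = 27.626 g.
Actual mass collected = 27.626 g × 0.710 = 19.614 g.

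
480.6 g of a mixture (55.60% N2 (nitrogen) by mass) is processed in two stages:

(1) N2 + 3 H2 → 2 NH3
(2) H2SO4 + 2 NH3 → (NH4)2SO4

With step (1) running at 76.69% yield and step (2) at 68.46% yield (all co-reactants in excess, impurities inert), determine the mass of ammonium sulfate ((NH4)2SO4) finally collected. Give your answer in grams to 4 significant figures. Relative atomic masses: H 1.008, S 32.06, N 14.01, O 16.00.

661.6 g

Pure N2 = 480.6 × 0.5560 = 267.21 g.
M(N2) = 2(14.01) = 28.02 g/mol.
M((NH4)2SO4) = 2(14.01) + 8(1.008) + 32.06 + 4(16.00) = 132.144 g/mol.
n(N2) = 267.21 / 28.02 = 9.5365 mol.
Step 1 (N2:NH3 = 1:2): theoretical n(NH3) = 19.073 mol; at 76.69% yield, n(NH3) = 14.627 mol.
Step 2 (NH3:(NH4)2SO4 = 2:1): theoretical n((NH4)2SO4) = 7.3136 mol, so theoretical mass = 7.3136 × 132.144 = 966.44 g.
At 68.46% yield, actual mass of (NH4)2SO4 = 966.44 × 0.6846 = 661.63 g.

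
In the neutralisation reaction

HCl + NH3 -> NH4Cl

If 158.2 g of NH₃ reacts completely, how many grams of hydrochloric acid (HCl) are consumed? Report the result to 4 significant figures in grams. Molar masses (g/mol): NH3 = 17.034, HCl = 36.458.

n(NH3) = 158.20 g / 17.034 g/mol = 9.2873 mol.
From the equation the NH3:HCl mole ratio is 1:1, so n(HCl) = 9.2873 × 1/1 = 9.2873 mol.
Mass of HCl = 9.2873 mol × 36.458 g/mol = 338.60 g.

338.6 g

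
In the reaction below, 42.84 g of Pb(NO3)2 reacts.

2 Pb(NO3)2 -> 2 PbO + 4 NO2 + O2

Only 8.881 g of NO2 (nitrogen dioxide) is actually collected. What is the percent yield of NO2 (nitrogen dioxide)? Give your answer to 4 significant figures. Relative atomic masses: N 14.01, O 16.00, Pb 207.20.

74.62 %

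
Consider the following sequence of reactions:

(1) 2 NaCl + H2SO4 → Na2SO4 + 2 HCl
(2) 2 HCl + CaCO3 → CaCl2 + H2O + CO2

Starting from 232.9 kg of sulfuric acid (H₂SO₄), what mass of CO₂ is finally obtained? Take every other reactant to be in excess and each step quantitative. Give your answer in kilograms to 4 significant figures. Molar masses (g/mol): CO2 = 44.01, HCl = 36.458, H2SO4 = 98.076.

104.5 kg

232.9 kg = 232900 g.
n(H2SO4) = 232900 / 98.076 = 2374.7 mol.
Step 1 gives a 1:2 ratio of H2SO4 to HCl, so n(HCl) = 4749.4 mol.
In step 2 the HCl:CO2 ratio is 2:1, so n(CO2) = 2374.7 mol.
Mass of CO2 = 2374.7 × 44.01 = 104510 g = 104.5 kg.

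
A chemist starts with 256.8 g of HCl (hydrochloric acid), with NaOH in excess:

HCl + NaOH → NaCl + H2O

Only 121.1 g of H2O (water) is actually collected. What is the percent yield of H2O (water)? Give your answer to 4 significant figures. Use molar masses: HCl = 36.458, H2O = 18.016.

95.43 %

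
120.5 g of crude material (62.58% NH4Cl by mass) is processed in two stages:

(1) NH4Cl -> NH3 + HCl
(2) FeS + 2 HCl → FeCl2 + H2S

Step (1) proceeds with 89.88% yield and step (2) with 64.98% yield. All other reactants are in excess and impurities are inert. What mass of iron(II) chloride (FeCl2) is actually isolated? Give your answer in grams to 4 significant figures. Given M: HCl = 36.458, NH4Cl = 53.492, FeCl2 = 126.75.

Pure NH4Cl = 120.5 × 0.6258 = 75.409 g.
n(NH4Cl) = 75.409 / 53.492 = 1.4097 mol.
Step 1 (NH4Cl:HCl = 1:1): theoretical n(HCl) = 1.4097 mol; at 89.88% yield, n(HCl) = 1.2671 mol.
Step 2 (HCl:FeCl2 = 2:1): theoretical n(FeCl2) = 0.63353 mol, so theoretical mass = 0.63353 × 126.75 = 80.300 g.
At 64.98% yield, actual mass of FeCl2 = 80.300 × 0.6498 = 52.179 g.

52.18 g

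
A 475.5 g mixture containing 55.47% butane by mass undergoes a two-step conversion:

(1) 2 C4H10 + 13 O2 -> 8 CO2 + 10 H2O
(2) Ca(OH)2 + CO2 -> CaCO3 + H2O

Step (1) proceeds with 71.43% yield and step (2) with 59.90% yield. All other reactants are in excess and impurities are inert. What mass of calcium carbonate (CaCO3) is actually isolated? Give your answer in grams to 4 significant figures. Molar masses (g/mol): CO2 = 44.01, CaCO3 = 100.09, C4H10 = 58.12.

Pure C4H10 = 475.5 × 0.5547 = 263.76 g.
n(C4H10) = 263.76 / 58.12 = 4.5382 mol.
Step 1 (C4H10:CO2 = 2:8): theoretical n(CO2) = 18.153 mol; at 71.43% yield, n(CO2) = 12.967 mol.
Step 2 (CO2:CaCO3 = 1:1): theoretical n(CaCO3) = 12.967 mol, so theoretical mass = 12.967 × 100.09 = 1297.8 g.
At 59.90% yield, actual mass of CaCO3 = 1297.8 × 0.5990 = 777.39 g.

777.4 g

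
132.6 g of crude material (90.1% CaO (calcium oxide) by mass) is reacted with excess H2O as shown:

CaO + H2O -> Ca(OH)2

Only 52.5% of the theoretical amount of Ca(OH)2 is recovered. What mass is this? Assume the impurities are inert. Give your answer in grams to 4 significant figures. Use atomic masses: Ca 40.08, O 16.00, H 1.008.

82.87 g

Pure CaO available = 132.6 g × 0.901 = 119.47 g.
M(CaO) = 40.08 + 16.00 = 56.08 g/mol.
M(Ca(OH)2) = 40.08 + 2(16.00) + 2(1.008) = 74.096 g/mol.
n(CaO) = 119.47 g / 56.08 g/mol = 2.1304 mol.
From the equation the CaO:Ca(OH)2 mole ratio is 1:1, so n(Ca(OH)2) = 2.1304 × 1/1 = 2.1304 mol.
Mass of Ca(OH)2 = 2.1304 mol × 74.096 g/mol = 157.85 g.
Actual mass collected = 157.85 g × 0.525 = 82.873 g.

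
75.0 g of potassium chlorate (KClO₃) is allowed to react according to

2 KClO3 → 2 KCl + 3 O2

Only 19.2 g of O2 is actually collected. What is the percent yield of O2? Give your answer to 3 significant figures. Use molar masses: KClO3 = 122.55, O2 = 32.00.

65.4 %

n(KClO3) = 75.00 g / 122.55 g/mol = 0.6120 mol.
From the equation the KClO3:O2 mole ratio is 2:3, so n(O2) = 0.6120 × 3/2 = 0.9180 mol.
Mass of O2 = 0.9180 mol × 32.00 g/mol = 29.38 g.
This is the theoretical yield. Percent yield = 19.2 g / 29.38 g × 100% = 65.36%.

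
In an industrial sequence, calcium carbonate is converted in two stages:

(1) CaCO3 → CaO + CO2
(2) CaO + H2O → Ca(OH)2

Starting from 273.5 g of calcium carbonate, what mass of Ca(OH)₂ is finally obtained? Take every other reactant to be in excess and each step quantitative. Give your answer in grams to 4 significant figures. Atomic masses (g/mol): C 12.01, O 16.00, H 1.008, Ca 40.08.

202.5 g

M(CaCO3) = 40.08 + 12.01 + 3(16.00) = 100.09 g/mol.
M(Ca(OH)2) = 40.08 + 2(16.00) + 2(1.008) = 74.096 g/mol.
n(CaCO3) = 273.50 / 100.09 = 2.7325 mol.
Step 1 gives a 1:1 ratio of CaCO3 to CaO, so n(CaO) = 2.7325 mol.
In step 2 the CaO:Ca(OH)2 ratio is 1:1, so n(Ca(OH)2) = 2.7325 mol.
Mass of Ca(OH)2 = 2.7325 × 74.096 = 202.47 g.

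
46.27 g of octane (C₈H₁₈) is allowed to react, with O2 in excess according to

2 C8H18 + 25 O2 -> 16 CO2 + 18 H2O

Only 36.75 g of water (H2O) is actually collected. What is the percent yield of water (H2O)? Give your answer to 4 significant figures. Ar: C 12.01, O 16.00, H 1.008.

55.95 %

M(C8H18) = 8(12.01) + 18(1.008) = 114.224 g/mol.
M(H2O) = 2(1.008) + 16.00 = 18.016 g/mol.
n(C8H18) = 46.270 g / 114.224 g/mol = 0.40508 mol.
From the equation the C8H18:H2O mole ratio is 2:18, so n(H2O) = 0.40508 × 18/2 = 3.6457 mol.
Mass of H2O = 3.6457 mol × 18.016 g/mol = 65.681 g.
This is the theoretical yield. Percent yield = 36.75 g / 65.681 g × 100% = 55.952%.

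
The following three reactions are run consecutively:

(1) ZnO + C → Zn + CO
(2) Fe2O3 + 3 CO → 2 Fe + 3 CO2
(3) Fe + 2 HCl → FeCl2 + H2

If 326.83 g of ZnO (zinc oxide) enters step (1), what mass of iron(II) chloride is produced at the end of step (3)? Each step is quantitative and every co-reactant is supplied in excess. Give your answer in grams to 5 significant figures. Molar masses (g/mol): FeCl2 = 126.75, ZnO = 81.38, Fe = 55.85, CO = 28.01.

n(ZnO) = 326.83 / 81.38 = 4.01610 mol.
Reaction (1): ZnO→CO ratio 1:1 ⇒ n(CO) = 4.01610 mol.
Reaction (2): CO→Fe ratio 3:2 ⇒ n(Fe) = 2.67740 mol.
Reaction (3): Fe→FeCl2 ratio 1:1 ⇒ n(FeCl2) = 2.67740 mol.
Mass of FeCl2 = 2.67740 × 126.75 = 339.360 g.

339.36 g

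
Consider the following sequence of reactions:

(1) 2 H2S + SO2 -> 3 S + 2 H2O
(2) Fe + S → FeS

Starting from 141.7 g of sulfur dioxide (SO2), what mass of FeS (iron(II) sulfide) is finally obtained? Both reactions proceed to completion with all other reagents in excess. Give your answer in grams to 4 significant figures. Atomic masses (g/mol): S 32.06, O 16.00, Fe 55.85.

M(SO2) = 32.06 + 2(16.00) = 64.06 g/mol.
M(FeS) = 55.85 + 32.06 = 87.91 g/mol.
n(SO2) = 141.70 / 64.06 = 2.2120 mol.
Step 1 gives a 1:3 ratio of SO2 to S, so n(S) = 6.6360 mol.
In step 2 the S:FeS ratio is 1:1, so n(FeS) = 6.6360 mol.
Mass of FeS = 6.6360 × 87.91 = 583.37 g.

583.4 g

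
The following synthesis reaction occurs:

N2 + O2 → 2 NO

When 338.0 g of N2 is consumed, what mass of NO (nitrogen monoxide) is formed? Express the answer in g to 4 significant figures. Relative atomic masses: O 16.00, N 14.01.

M(N2) = 2(14.01) = 28.02 g/mol.
M(NO) = 14.01 + 16.00 = 30.01 g/mol.
n(N2) = 338.00 g / 28.02 g/mol = 12.063 mol.
From the equation the N2:NO mole ratio is 1:2, so n(NO) = 12.063 × 2/1 = 24.126 mol.
Mass of NO = 24.126 mol × 30.01 g/mol = 724.01 g.

724.0 g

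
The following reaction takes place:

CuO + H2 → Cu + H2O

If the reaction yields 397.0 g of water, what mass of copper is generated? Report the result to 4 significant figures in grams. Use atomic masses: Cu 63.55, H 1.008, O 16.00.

1400 g

M(H2O) = 2(1.008) + 16.00 = 18.016 g/mol.
M(Cu) = 63.55 g/mol.
n(H2O) = 397.00 g / 18.016 g/mol = 22.036 mol.
From the equation the H2O:Cu mole ratio is 1:1, so n(Cu) = 22.036 × 1/1 = 22.036 mol.
Mass of Cu = 22.036 mol × 63.55 g/mol = 1400.4 g.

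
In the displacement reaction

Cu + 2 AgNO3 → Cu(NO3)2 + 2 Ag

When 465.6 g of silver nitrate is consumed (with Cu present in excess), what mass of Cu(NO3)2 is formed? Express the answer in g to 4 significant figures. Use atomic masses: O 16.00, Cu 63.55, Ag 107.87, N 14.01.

M(AgNO3) = 107.87 + 14.01 + 3(16.00) = 169.88 g/mol.
M(Cu(NO3)2) = 63.55 + 2(14.01) + 6(16.00) = 187.57 g/mol.
n(AgNO3) = 465.60 g / 169.88 g/mol = 2.7408 mol.
From the equation the AgNO3:Cu(NO3)2 mole ratio is 2:1, so n(Cu(NO3)2) = 2.7408 × 1/2 = 1.3704 mol.
Mass of Cu(NO3)2 = 1.3704 mol × 187.57 g/mol = 257.04 g.

257.0 g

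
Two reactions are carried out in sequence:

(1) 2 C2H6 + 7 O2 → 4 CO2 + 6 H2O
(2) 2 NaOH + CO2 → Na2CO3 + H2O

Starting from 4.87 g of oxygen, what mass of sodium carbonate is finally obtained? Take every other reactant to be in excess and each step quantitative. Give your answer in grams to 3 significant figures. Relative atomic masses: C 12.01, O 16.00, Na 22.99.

9.22 g

M(O2) = 2(16.00) = 32.00 g/mol.
M(Na2CO3) = 2(22.99) + 12.01 + 3(16.00) = 105.99 g/mol.
n(O2) = 4.870 / 32.00 = 0.1522 mol.
Step 1 gives a 7:4 ratio of O2 to CO2, so n(CO2) = 0.08696 mol.
In step 2 the CO2:Na2CO3 ratio is 1:1, so n(Na2CO3) = 0.08696 mol.
Mass of Na2CO3 = 0.08696 × 105.99 = 9.217 g.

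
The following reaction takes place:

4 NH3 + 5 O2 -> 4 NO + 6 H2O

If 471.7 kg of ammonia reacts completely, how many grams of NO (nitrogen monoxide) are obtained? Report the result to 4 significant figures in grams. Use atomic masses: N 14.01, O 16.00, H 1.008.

831000 g

M(NH3) = 14.01 + 3(1.008) = 17.034 g/mol.
M(NO) = 14.01 + 16.00 = 30.01 g/mol.
Convert: 471.7 kg = 471700 g.
n(NH3) = 471700 g / 17.034 g/mol = 27692 mol.
From the equation the NH3:NO mole ratio is 4:4, so n(NO) = 27692 × 4/4 = 27692 mol.
Mass of NO = 27692 mol × 30.01 g/mol = 831030 g.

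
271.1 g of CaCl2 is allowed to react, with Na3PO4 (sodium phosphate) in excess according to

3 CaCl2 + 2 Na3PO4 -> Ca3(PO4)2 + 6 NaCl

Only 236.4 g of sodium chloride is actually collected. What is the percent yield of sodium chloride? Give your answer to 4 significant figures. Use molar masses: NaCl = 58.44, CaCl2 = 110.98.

n(CaCl2) = 271.10 g / 110.98 g/mol = 2.4428 mol.
From the equation the CaCl2:NaCl mole ratio is 3:6, so n(NaCl) = 2.4428 × 6/3 = 4.8856 mol.
Mass of NaCl = 4.8856 mol × 58.44 g/mol = 285.51 g.
This is the theoretical yield. Percent yield = 236.4 g / 285.51 g × 100% = 82.799%.

82.80 %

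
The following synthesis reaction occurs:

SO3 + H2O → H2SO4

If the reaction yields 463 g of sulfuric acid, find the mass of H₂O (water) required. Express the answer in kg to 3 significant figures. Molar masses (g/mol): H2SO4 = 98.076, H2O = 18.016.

0.0851 kg

n(H2SO4) = 463.0 g / 98.076 g/mol = 4.721 mol.
From the equation the H2SO4:H2O mole ratio is 1:1, so n(H2O) = 4.721 × 1/1 = 4.721 mol.
Mass of H2O = 4.721 mol × 18.016 g/mol = 85.05 g.
Converting to kg: 85.05 g = 0.0851 kg.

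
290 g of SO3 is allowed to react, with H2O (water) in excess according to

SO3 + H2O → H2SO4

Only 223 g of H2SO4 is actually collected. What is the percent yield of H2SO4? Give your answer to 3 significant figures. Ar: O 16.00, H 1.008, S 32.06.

M(SO3) = 32.06 + 3(16.00) = 80.06 g/mol.
M(H2SO4) = 2(1.008) + 32.06 + 4(16.00) = 98.076 g/mol.
n(SO3) = 290.0 g / 80.06 g/mol = 3.622 mol.
From the equation the SO3:H2SO4 mole ratio is 1:1, so n(H2SO4) = 3.622 × 1/1 = 3.622 mol.
Mass of H2SO4 = 3.622 mol × 98.076 g/mol = 355.3 g.
This is the theoretical yield. Percent yield = 223 g / 355.3 g × 100% = 62.77%.

62.8 %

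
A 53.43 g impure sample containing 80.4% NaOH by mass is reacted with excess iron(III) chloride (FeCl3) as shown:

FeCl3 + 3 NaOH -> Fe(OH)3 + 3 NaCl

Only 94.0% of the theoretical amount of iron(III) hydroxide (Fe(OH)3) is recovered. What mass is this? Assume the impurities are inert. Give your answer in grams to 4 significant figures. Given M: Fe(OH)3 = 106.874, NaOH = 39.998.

Pure NaOH available = 53.43 g × 0.804 = 42.958 g.
n(NaOH) = 42.958 g / 39.998 g/mol = 1.0740 mol.
From the equation the NaOH:Fe(OH)3 mole ratio is 3:1, so n(Fe(OH)3) = 1.0740 × 1/3 = 0.35800 mol.
Mass of Fe(OH)3 = 0.35800 mol × 106.874 g/mol = 38.261 g.
Actual mass collected = 38.261 g × 0.940 = 35.965 g.

35.97 g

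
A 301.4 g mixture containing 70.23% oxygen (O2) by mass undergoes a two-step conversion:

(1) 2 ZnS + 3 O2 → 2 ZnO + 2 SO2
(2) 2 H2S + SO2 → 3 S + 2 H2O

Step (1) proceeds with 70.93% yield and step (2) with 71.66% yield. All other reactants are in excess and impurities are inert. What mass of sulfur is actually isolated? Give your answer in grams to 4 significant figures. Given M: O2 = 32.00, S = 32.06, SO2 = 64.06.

Pure O2 = 301.4 × 0.7023 = 211.67 g.
n(O2) = 211.67 / 32.00 = 6.6148 mol.
Step 1 (O2:SO2 = 3:2): theoretical n(SO2) = 4.4099 mol; at 70.93% yield, n(SO2) = 3.1279 mol.
Step 2 (SO2:S = 1:3): theoretical n(S) = 9.3837 mol, so theoretical mass = 9.3837 × 32.06 = 300.84 g.
At 71.66% yield, actual mass of S = 300.84 × 0.7166 = 215.58 g.

215.6 g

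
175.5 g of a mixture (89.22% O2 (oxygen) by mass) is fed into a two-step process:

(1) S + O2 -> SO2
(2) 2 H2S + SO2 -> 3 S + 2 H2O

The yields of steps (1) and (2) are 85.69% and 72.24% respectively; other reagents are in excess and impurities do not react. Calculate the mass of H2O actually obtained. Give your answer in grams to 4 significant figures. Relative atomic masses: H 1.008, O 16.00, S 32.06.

Pure O2 = 175.5 × 0.8922 = 156.58 g.
M(O2) = 2(16.00) = 32.00 g/mol.
M(H2O) = 2(1.008) + 16.00 = 18.016 g/mol.
n(O2) = 156.58 / 32.00 = 4.8932 mol.
Step 1 (O2:SO2 = 1:1): theoretical n(SO2) = 4.8932 mol; at 85.69% yield, n(SO2) = 4.1929 mol.
Step 2 (SO2:H2O = 1:2): theoretical n(H2O) = 8.3859 mol, so theoretical mass = 8.3859 × 18.016 = 151.08 g.
At 72.24% yield, actual mass of H2O = 151.08 × 0.7224 = 109.14 g.

109.1 g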